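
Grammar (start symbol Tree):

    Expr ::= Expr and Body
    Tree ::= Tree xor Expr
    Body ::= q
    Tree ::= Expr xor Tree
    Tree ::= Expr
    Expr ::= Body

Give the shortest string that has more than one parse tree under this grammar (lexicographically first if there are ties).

length 1: no string has ≥2 trees
length 3: q xor q has 2 parse trees

Two derivations of q xor q:
  Tree ⇒ Tree xor Expr ⇒ Expr xor Expr ⇒ Body xor Expr ⇒ q xor Expr ⇒ q xor Body ⇒ q xor q
  Tree ⇒ Expr xor Tree ⇒ Body xor Tree ⇒ q xor Tree ⇒ q xor Expr ⇒ q xor Body ⇒ q xor q

q xor q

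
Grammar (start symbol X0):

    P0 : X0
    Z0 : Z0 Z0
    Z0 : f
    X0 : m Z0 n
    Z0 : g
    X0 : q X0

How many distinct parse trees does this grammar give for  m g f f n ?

Parse trees for m g f f n:
  [X0 m [Z0 [Z0 g] [Z0 [Z0 f] [Z0 f]]] n]
  [X0 m [Z0 [Z0 [Z0 g] [Z0 f]] [Z0 f]] n]

2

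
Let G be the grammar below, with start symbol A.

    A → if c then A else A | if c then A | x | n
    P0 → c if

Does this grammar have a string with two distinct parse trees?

Witness: if c then if c then n else n

Derivation 1: A ⇒ if c then A else A ⇒ if c then if c then A else A ⇒ if c then if c then n else A ⇒ if c then if c then n else n
Derivation 2: A ⇒ if c then A ⇒ if c then if c then A else A ⇒ if c then if c then n else A ⇒ if c then if c then n else n

Two distinct leftmost derivations for the same string.

Ambiguous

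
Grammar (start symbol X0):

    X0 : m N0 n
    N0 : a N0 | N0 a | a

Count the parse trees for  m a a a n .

Parse trees for m a a a n:
  [X0 m [N0 a [N0 a [N0 a]]] n]
  [X0 m [N0 a [N0 [N0 a] a]] n]
  [X0 m [N0 [N0 a [N0 a]] a] n]
  [X0 m [N0 [N0 [N0 a] a] a] n]

4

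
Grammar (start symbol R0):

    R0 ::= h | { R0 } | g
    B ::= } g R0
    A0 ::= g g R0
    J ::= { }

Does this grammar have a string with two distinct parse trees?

(B, A0, J are unreachable from R0, so their rules don't affect L(R0).) Each string is a nest of matched brackets around a single atom. An opening bracket forces the recursive rule; an atom forces the base rule.

Unambiguous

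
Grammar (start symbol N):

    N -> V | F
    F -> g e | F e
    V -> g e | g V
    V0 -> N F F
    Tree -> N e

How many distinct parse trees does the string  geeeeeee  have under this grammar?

1

Parse trees for geeeeeee:
  [N [F [F [F [F [F [F [F g e] e] e] e] e] e] e]]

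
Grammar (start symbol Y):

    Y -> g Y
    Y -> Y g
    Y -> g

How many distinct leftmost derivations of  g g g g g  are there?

Parse trees for g g g g g (showing first 6 of 16):
  [Y g [Y g [Y g [Y g [Y g]]]]]
  [Y g [Y g [Y g [Y [Y g] g]]]]
  [Y g [Y g [Y [Y g [Y g]] g]]]
  [Y g [Y g [Y [Y [Y g] g] g]]]
  [Y g [Y [Y g [Y g [Y g]]] g]]
  [Y g [Y [Y g [Y [Y g] g]] g]]

16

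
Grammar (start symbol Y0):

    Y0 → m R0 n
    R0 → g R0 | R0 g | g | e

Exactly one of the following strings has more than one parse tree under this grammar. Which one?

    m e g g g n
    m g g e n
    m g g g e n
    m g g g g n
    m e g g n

m g g g g n

m e g g g n: 1 tree
m g g e n: 1 tree
m g g g e n: 1 tree
m g g g g n: 8 trees
m e g g n: 1 tree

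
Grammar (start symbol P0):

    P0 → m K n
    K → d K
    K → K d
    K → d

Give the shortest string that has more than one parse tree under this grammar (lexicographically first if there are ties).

length 3: no string has ≥2 trees
length 4: m d d n has 2 parse trees

Two derivations of m d d n:
  P0 ⇒ m K n ⇒ m d K n ⇒ m d d n
  P0 ⇒ m K n ⇒ m K d n ⇒ m d d n

m d d n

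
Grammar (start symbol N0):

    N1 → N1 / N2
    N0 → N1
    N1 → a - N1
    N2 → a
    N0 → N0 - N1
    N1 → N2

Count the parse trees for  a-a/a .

3

Parse trees for a-a/a:
  [N0 [N1 [N1 a - [N1 [N2 a]]] / [N2 a]]]
  [N0 [N1 a - [N1 [N1 [N2 a]] / [N2 a]]]]
  [N0 [N0 [N1 [N2 a]]] - [N1 [N1 [N2 a]] / [N2 a]]]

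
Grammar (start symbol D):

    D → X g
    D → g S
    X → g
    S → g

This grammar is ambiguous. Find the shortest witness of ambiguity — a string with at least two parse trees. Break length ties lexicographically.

g g

length 2: g g has 2 parse trees

Two derivations of g g:
  D ⇒ X g ⇒ g g
  D ⇒ g S ⇒ g g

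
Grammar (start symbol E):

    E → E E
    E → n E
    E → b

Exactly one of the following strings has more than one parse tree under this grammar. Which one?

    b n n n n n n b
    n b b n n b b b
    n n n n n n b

b n n n n n n b: 1 tree
n b b n n b b b: 95 trees
n n n n n n b: 1 tree

n b b n n b b b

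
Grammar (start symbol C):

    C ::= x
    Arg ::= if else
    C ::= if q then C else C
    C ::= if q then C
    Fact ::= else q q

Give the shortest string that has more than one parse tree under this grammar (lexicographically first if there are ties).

length 1: no string has ≥2 trees
length 4: no string has ≥2 trees
length 6: no string has ≥2 trees
length 7: no string has ≥2 trees
length 9: if q then if q then x else x has 2 parse trees

Two derivations of if q then if q then x else x:
  C ⇒ if q then C else C ⇒ if q then if q then C else C ⇒ if q then if q then x else C ⇒ if q then if q then x else x
  C ⇒ if q then C ⇒ if q then if q then C else C ⇒ if q then if q then x else C ⇒ if q then if q then x else x

if q then if q then x else x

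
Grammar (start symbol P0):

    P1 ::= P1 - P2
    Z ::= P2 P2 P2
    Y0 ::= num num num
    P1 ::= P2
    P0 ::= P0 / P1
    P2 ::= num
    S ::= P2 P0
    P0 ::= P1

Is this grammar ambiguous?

Only P0, P1, P2 are reachable from P0; ignoring the rest: P0 → P0 / P1 | P1  ;  P1 → P1 - P2 | P2  — a left-associative chain with P2 at the bottom. Each string factors uniquely by precedence.

Unambiguous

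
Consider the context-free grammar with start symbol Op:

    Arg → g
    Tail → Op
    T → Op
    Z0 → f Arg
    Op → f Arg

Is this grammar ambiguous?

Unambiguous

Only Op, Arg are reachable from Op; ignoring the rest: Each reachable nonterminal has at most one production per leading terminal, and all productions are right-linear; the derivation is determined token-by-token.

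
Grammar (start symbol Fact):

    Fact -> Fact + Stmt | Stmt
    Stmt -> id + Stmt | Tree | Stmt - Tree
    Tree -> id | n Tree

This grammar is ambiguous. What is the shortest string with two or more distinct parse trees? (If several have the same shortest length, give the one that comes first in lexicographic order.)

length 1: no string has ≥2 trees
length 2: no string has ≥2 trees
length 3: id + id has 2 parse trees

Two derivations of id + id:
  Fact ⇒ Fact + Stmt ⇒ Stmt + Stmt ⇒ Tree + Stmt ⇒ id + Stmt ⇒ id + Tree ⇒ id + id
  Fact ⇒ Stmt ⇒ id + Stmt ⇒ id + Tree ⇒ id + id

id + id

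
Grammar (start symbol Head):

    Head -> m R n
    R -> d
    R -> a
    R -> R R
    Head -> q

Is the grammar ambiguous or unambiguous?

Witness: m a a a n

Derivation 1: Head ⇒ m R n ⇒ m R R n ⇒ m a R n ⇒ m a R R n ⇒ m a a R n ⇒ m a a a n
Derivation 2: Head ⇒ m R n ⇒ m R R n ⇒ m R R R n ⇒ m a R R n ⇒ m a a R n ⇒ m a a a n

Two distinct leftmost derivations for the same string.

Ambiguous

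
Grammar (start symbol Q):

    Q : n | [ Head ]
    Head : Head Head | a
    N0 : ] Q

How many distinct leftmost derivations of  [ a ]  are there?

1

Parse trees for [ a ]:
  [Q [ [Head a] ]]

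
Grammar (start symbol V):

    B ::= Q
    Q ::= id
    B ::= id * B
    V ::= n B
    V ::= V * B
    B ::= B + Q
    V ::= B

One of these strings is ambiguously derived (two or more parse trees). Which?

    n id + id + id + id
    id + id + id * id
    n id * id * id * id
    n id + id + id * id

n id + id + id + id: 1 tree
id + id + id * id: 1 tree
n id * id * id * id: 8 trees
n id + id + id * id: 1 tree

n id * id * id * id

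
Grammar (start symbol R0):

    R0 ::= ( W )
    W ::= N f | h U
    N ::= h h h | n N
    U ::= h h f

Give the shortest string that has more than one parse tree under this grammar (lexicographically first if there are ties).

length 6: ( h h h f ) has 2 parse trees

Two derivations of ( h h h f ):
  R0 ⇒ ( W ) ⇒ ( N f ) ⇒ ( h h h f )
  R0 ⇒ ( W ) ⇒ ( h U ) ⇒ ( h h h f )

( h h h f )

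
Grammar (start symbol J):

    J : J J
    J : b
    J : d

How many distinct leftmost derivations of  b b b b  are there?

5

Parse trees for b b b b:
  [J [J b] [J [J b] [J [J b] [J b]]]]
  [J [J b] [J [J [J b] [J b]] [J b]]]
  [J [J [J b] [J b]] [J [J b] [J b]]]
  [J [J [J b] [J [J b] [J b]]] [J b]]
  [J [J [J [J b] [J b]] [J b]] [J b]]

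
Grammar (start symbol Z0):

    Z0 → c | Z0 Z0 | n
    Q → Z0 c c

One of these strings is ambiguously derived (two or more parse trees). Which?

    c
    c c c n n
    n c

c: 1 tree
c c c n n: 14 trees
n c: 1 tree

c c c n n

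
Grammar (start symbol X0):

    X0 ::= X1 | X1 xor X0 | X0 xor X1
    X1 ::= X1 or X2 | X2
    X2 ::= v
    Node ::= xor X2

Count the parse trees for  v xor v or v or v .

Parse trees for v xor v or v or v:
  [X0 [X1 [X2 v]] xor [X0 [X1 [X1 [X1 [X2 v]] or [X2 v]] or [X2 v]]]]
  [X0 [X0 [X1 [X2 v]]] xor [X1 [X1 [X1 [X2 v]] or [X2 v]] or [X2 v]]]

2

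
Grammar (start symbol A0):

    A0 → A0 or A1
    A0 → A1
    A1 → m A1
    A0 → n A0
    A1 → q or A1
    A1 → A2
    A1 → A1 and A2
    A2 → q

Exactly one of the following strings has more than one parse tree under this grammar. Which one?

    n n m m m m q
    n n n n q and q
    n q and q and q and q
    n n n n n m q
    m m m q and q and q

m m m q and q and q

n n m m m m q: 1 tree
n n n n q and q: 1 tree
n q and q and q and q: 1 tree
n n n n n m q: 1 tree
m m m q and q and q: 10 trees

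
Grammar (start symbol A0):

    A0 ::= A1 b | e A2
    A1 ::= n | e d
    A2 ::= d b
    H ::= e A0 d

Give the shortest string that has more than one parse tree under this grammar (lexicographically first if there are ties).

e d b

length 2: no string has ≥2 trees
length 3: e d b has 2 parse trees

Two derivations of e d b:
  A0 ⇒ A1 b ⇒ e d b
  A0 ⇒ e A2 ⇒ e d b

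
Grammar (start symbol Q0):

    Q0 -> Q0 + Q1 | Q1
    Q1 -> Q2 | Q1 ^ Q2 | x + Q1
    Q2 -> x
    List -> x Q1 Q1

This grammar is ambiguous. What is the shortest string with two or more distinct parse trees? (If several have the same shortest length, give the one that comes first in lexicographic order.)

x + x

length 1: no string has ≥2 trees
length 3: x + x has 2 parse trees

Two derivations of x + x:
  Q0 ⇒ Q0 + Q1 ⇒ Q1 + Q1 ⇒ Q2 + Q1 ⇒ x + Q1 ⇒ x + Q2 ⇒ x + x
  Q0 ⇒ Q1 ⇒ x + Q1 ⇒ x + Q2 ⇒ x + x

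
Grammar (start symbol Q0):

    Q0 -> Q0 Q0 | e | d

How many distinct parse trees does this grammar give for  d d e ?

Parse trees for d d e:
  [Q0 [Q0 d] [Q0 [Q0 d] [Q0 e]]]
  [Q0 [Q0 [Q0 d] [Q0 d]] [Q0 e]]

2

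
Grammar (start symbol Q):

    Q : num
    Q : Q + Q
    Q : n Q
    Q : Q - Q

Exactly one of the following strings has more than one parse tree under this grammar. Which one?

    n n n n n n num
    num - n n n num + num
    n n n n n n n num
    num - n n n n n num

n n n n n n num: 1 tree
num - n n n num + num: 5 trees
n n n n n n n num: 1 tree
num - n n n n n num: 1 tree

num - n n n num + num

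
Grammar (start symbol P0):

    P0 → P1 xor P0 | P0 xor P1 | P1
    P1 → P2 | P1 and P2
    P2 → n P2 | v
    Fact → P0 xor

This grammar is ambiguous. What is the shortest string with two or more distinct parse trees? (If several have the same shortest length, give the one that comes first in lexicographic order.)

length 1: no string has ≥2 trees
length 2: no string has ≥2 trees
length 3: v xor v has 2 parse trees

Two derivations of v xor v:
  P0 ⇒ P1 xor P0 ⇒ P2 xor P0 ⇒ v xor P0 ⇒ v xor P1 ⇒ v xor P2 ⇒ v xor v
  P0 ⇒ P0 xor P1 ⇒ P1 xor P1 ⇒ P2 xor P1 ⇒ v xor P1 ⇒ v xor P2 ⇒ v xor v

v xor v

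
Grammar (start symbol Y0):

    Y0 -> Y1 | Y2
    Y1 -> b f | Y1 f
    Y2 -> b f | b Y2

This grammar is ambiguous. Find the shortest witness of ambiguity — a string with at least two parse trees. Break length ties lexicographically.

length 2: b f has 2 parse trees

Two derivations of b f:
  Y0 ⇒ Y1 ⇒ b f
  Y0 ⇒ Y2 ⇒ b f

b f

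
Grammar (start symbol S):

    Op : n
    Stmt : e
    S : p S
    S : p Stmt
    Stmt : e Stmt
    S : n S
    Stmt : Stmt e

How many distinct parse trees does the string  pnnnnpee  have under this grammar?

2

Parse trees for pnnnnpee:
  [S p [S n [S n [S n [S n [S p [Stmt e [Stmt e]]]]]]]]
  [S p [S n [S n [S n [S n [S p [Stmt [Stmt e] e]]]]]]]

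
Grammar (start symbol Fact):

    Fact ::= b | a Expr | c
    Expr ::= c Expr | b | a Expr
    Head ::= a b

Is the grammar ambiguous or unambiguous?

Only Fact, Expr are reachable from Fact; ignoring the rest: The reachable rules are right-linear with at most one rule per (nonterminal, next-terminal) pair. Each input token forces the next rule, so parsing is deterministic.

Unambiguous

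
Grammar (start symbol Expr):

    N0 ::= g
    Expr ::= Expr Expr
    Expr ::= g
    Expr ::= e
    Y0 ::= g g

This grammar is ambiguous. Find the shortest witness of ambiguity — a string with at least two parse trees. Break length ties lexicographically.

e e e

length 1: no string has ≥2 trees
length 2: no string has ≥2 trees
length 3: e e e has 2 parse trees

Two derivations of e e e:
  Expr ⇒ Expr Expr ⇒ Expr Expr Expr ⇒ e Expr Expr ⇒ e e Expr ⇒ e e e
  Expr ⇒ Expr Expr ⇒ e Expr ⇒ e Expr Expr ⇒ e e Expr ⇒ e e e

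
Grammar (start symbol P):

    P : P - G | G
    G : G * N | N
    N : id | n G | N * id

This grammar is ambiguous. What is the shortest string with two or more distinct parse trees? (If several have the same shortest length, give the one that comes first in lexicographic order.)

length 1: no string has ≥2 trees
length 2: no string has ≥2 trees
length 3: id * id has 2 parse trees

Two derivations of id * id:
  P ⇒ G ⇒ G * N ⇒ N * N ⇒ id * N ⇒ id * id
  P ⇒ G ⇒ N ⇒ N * id ⇒ id * id

id * id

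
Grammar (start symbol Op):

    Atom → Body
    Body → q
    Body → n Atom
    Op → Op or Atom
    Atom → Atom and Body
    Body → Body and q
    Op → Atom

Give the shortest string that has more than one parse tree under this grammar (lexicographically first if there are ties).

q and q

length 1: no string has ≥2 trees
length 2: no string has ≥2 trees
length 3: q and q has 2 parse trees

Two derivations of q and q:
  Op ⇒ Atom ⇒ Body ⇒ Body and q ⇒ q and q
  Op ⇒ Atom ⇒ Atom and Body ⇒ Body and Body ⇒ q and Body ⇒ q and q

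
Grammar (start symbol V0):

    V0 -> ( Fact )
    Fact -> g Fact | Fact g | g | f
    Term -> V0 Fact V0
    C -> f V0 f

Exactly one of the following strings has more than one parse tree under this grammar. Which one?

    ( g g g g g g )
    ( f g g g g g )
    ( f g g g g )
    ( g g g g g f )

( g g g g g g ): 32 trees
( f g g g g g ): 1 tree
( f g g g g ): 1 tree
( g g g g g f ): 1 tree

( g g g g g g )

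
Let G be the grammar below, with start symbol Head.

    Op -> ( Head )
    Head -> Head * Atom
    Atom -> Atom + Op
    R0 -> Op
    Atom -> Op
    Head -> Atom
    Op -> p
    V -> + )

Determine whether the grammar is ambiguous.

Unambiguous

Only Head, Atom, Op are reachable from Head; ignoring the rest: Head → Head * Atom | Atom  ;  Atom → Atom + Op | Op  — a left-associative chain with Op at the bottom. Each string factors uniquely by precedence.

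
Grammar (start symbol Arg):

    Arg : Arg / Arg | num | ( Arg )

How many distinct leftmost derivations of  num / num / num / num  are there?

5

Parse trees for num / num / num / num:
  [Arg [Arg num] / [Arg [Arg num] / [Arg [Arg num] / [Arg num]]]]
  [Arg [Arg num] / [Arg [Arg [Arg num] / [Arg num]] / [Arg num]]]
  [Arg [Arg [Arg num] / [Arg num]] / [Arg [Arg num] / [Arg num]]]
  [Arg [Arg [Arg num] / [Arg [Arg num] / [Arg num]]] / [Arg num]]
  [Arg [Arg [Arg [Arg num] / [Arg num]] / [Arg num]] / [Arg num]]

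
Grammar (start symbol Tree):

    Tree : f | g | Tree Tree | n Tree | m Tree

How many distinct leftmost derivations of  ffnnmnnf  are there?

2

Parse trees for ffnnmnnf:
  [Tree [Tree f] [Tree [Tree f] [Tree n [Tree n [Tree m [Tree n [Tree n [Tree f]]]]]]]]
  [Tree [Tree [Tree f] [Tree f]] [Tree n [Tree n [Tree m [Tree n [Tree n [Tree f]]]]]]]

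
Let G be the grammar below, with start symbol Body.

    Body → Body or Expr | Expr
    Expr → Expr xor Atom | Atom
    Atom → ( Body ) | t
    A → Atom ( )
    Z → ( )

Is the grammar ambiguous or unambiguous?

Only Body, Expr, Atom are reachable from Body; ignoring the rest: The grammar is stratified — Body handles 'or' (left-recursive), Expr handles 'xor', Atom atoms. Each operator has a fixed associativity and precedence level, so every string has one parse.

Unambiguous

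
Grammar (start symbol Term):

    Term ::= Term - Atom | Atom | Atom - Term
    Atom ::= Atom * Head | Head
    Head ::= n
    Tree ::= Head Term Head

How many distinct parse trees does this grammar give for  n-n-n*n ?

Parse trees for n-n-n*n:
  [Term [Term [Term [Atom [Head n]]] - [Atom [Head n]]] - [Atom [Atom [Head n]] * [Head n]]]
  [Term [Term [Atom [Head n]] - [Term [Atom [Head n]]]] - [Atom [Atom [Head n]] * [Head n]]]
  [Term [Atom [Head n]] - [Term [Term [Atom [Head n]]] - [Atom [Atom [Head n]] * [Head n]]]]
  [Term [Atom [Head n]] - [Term [Atom [Head n]] - [Term [Atom [Atom [Head n]] * [Head n]]]]]

4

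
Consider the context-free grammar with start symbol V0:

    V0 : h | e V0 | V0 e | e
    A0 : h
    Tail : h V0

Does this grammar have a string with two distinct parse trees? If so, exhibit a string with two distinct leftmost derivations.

Ambiguous

Witness: e e

Derivation 1: V0 ⇒ e V0 ⇒ e e
Derivation 2: V0 ⇒ V0 e ⇒ e e

Two distinct leftmost derivations for the same string.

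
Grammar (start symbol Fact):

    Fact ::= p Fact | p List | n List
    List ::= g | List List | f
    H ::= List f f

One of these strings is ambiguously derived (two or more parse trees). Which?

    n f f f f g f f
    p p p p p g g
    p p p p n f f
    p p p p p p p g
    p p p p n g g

n f f f f g f f: 132 trees
p p p p p g g: 1 tree
p p p p n f f: 1 tree
p p p p p p p g: 1 tree
p p p p n g g: 1 tree

n f f f f g f f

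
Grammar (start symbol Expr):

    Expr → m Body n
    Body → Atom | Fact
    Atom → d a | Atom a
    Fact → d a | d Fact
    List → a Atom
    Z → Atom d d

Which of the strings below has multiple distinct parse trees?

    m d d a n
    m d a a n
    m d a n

m d d a n: 1 tree
m d a a n: 1 tree
m d a n: 2 trees

m d a n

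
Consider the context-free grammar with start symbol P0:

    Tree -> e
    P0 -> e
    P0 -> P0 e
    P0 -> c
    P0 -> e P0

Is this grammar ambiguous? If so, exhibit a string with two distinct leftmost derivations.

Ambiguous

Witness: e e

Derivation 1: P0 ⇒ P0 e ⇒ e e
Derivation 2: P0 ⇒ e P0 ⇒ e e

Two distinct leftmost derivations for the same string.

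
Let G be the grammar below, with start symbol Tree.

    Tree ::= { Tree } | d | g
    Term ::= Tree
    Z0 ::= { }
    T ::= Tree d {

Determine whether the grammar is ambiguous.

Only Tree is reachable from Tree; ignoring the rest: L(Tree) is { openⁿ atom closeⁿ : n ≥ 0 }. The bracket depth fixes n, and the derivation is forced at every step.

Unambiguous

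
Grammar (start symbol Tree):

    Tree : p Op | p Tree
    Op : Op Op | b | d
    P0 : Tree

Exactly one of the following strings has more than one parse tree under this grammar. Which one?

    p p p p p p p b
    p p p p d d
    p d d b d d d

p d d b d d d

p p p p p p p b: 1 tree
p p p p d d: 1 tree
p d d b d d d: 42 trees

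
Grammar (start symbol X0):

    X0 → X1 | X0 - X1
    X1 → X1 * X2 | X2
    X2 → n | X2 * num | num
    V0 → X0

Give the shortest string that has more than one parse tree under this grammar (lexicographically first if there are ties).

n * num

length 1: no string has ≥2 trees
length 3: n * num has 2 parse trees

Two derivations of n * num:
  X0 ⇒ X1 ⇒ X1 * X2 ⇒ X2 * X2 ⇒ n * X2 ⇒ n * num
  X0 ⇒ X1 ⇒ X2 ⇒ X2 * num ⇒ n * num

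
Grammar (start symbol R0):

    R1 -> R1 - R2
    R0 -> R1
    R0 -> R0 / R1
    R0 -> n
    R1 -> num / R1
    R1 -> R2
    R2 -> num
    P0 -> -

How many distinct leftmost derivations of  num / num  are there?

2

Parse trees for num / num:
  [R0 [R1 num / [R1 [R2 num]]]]
  [R0 [R0 [R1 [R2 num]]] / [R1 [R2 num]]]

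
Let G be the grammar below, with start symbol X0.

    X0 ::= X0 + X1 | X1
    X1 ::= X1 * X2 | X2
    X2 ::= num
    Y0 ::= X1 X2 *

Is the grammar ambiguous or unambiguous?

Only X0, X1, X2 are reachable from X0; ignoring the rest: X0 → X0 + X1 | X1  ;  X1 → X1 * X2 | X2  — a left-associative chain with X2 at the bottom. Each string factors uniquely by precedence.

Unambiguous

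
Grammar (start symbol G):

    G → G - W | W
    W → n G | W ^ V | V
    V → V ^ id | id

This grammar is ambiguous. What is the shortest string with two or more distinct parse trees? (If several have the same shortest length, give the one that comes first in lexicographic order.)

length 1: no string has ≥2 trees
length 2: no string has ≥2 trees
length 3: id ^ id has 2 parse trees

Two derivations of id ^ id:
  G ⇒ W ⇒ W ^ V ⇒ V ^ V ⇒ id ^ V ⇒ id ^ id
  G ⇒ W ⇒ V ⇒ V ^ id ⇒ id ^ id

id ^ id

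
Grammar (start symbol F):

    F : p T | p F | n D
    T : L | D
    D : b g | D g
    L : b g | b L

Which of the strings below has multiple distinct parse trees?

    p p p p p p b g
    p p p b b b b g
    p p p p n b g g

p p p p p p b g: 2 trees
p p p b b b b g: 1 tree
p p p p n b g g: 1 tree

p p p p p p b g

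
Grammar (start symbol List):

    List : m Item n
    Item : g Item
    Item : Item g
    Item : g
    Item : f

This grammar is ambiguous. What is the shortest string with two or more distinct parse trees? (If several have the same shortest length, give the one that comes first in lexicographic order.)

m g g n

length 3: no string has ≥2 trees
length 4: m g g n has 2 parse trees

Two derivations of m g g n:
  List ⇒ m Item n ⇒ m g Item n ⇒ m g g n
  List ⇒ m Item n ⇒ m Item g n ⇒ m g g n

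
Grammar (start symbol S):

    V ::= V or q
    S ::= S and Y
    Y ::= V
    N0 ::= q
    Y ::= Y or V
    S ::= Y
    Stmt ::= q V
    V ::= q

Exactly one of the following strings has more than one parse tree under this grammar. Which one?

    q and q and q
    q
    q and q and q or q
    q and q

q and q and q or q

q and q and q: 1 tree
q: 1 tree
q and q and q or q: 2 trees
q and q: 1 tree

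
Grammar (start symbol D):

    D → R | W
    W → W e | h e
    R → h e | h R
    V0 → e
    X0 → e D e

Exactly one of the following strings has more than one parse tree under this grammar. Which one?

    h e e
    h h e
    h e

h e

h e e: 1 tree
h h e: 1 tree
h e: 2 trees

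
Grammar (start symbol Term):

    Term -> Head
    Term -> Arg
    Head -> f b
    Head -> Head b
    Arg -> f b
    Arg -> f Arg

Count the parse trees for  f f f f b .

1

Parse trees for f f f f b:
  [Term [Arg f [Arg f [Arg f [Arg f b]]]]]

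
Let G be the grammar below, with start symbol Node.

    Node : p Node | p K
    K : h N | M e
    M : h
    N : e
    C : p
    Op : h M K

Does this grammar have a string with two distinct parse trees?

Witness: p h e

Derivation 1: Node ⇒ p K ⇒ p h N ⇒ p h e
Derivation 2: Node ⇒ p K ⇒ p M e ⇒ p h e

Two distinct leftmost derivations for the same string.

Ambiguous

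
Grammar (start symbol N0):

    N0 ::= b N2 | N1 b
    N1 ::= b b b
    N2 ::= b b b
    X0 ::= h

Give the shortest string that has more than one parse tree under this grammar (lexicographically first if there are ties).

length 4: b b b b has 2 parse trees

Two derivations of b b b b:
  N0 ⇒ b N2 ⇒ b b b b
  N0 ⇒ N1 b ⇒ b b b b

b b b b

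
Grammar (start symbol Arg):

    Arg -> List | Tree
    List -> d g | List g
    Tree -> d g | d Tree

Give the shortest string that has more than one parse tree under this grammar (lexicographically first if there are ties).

length 2: d g has 2 parse trees

Two derivations of d g:
  Arg ⇒ List ⇒ d g
  Arg ⇒ Tree ⇒ d g

d g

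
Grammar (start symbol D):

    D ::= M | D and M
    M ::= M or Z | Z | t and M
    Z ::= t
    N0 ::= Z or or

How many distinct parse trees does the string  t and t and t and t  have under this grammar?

Parse trees for t and t and t and t:
  [D [M t and [M t and [M t and [M [Z t]]]]]]
  [D [D [M [Z t]]] and [M t and [M t and [M [Z t]]]]]
  [D [D [M t and [M [Z t]]]] and [M t and [M [Z t]]]]
  [D [D [D [M [Z t]]] and [M [Z t]]] and [M t and [M [Z t]]]]
  [D [D [M t and [M t and [M [Z t]]]]] and [M [Z t]]]
  [D [D [D [M [Z t]]] and [M t and [M [Z t]]]] and [M [Z t]]]
  [D [D [D [M t and [M [Z t]]]] and [M [Z t]]] and [M [Z t]]]
  [D [D [D [D [M [Z t]]] and [M [Z t]]] and [M [Z t]]] and [M [Z t]]]

8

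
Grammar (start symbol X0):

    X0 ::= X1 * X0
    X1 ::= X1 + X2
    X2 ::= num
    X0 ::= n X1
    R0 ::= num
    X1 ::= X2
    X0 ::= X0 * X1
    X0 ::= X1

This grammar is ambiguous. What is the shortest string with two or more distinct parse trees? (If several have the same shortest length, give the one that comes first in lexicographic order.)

length 1: no string has ≥2 trees
length 2: no string has ≥2 trees
length 3: num * num has 2 parse trees

Two derivations of num * num:
  X0 ⇒ X1 * X0 ⇒ X2 * X0 ⇒ num * X0 ⇒ num * X1 ⇒ num * X2 ⇒ num * num
  X0 ⇒ X0 * X1 ⇒ X1 * X1 ⇒ X2 * X1 ⇒ num * X1 ⇒ num * X2 ⇒ num * num

num * num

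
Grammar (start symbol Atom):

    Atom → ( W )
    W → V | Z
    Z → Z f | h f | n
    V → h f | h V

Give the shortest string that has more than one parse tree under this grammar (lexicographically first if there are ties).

( h f )

length 3: no string has ≥2 trees
length 4: ( h f ) has 2 parse trees

Two derivations of ( h f ):
  Atom ⇒ ( W ) ⇒ ( V ) ⇒ ( h f )
  Atom ⇒ ( W ) ⇒ ( Z ) ⇒ ( h f )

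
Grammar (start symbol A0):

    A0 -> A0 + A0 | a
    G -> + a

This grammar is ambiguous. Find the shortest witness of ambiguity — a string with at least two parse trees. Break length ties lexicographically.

length 1: no string has ≥2 trees
length 3: no string has ≥2 trees
length 5: a + a + a has 2 parse trees

Two derivations of a + a + a:
  A0 ⇒ A0 + A0 ⇒ A0 + A0 + A0 ⇒ a + A0 + A0 ⇒ a + a + A0 ⇒ a + a + a
  A0 ⇒ A0 + A0 ⇒ a + A0 ⇒ a + A0 + A0 ⇒ a + a + A0 ⇒ a + a + a

a + a + a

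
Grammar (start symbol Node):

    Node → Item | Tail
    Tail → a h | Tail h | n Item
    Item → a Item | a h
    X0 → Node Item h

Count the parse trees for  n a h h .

1

Parse trees for n a h h:
  [Node [Tail [Tail n [Item a h]] h]]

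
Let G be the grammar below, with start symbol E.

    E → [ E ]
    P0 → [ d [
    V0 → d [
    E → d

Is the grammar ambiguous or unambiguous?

Only E is reachable from E; ignoring the rest: Each string is a nest of matched brackets around a single atom. An opening bracket forces the recursive rule; an atom forces the base rule.

Unambiguous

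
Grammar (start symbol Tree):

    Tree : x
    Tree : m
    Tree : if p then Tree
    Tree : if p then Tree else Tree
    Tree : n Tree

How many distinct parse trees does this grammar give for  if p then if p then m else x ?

2

Parse trees for if p then if p then m else x:
  [Tree if p then [Tree if p then [Tree m] else [Tree x]]]
  [Tree if p then [Tree if p then [Tree m]] else [Tree x]]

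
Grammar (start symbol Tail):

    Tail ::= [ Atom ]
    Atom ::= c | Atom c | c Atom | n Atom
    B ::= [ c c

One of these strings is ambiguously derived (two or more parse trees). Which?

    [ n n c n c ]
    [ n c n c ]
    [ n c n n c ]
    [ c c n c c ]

[ c c n c c ]

[ n n c n c ]: 1 tree
[ n c n c ]: 1 tree
[ n c n n c ]: 1 tree
[ c c n c c ]: 5 trees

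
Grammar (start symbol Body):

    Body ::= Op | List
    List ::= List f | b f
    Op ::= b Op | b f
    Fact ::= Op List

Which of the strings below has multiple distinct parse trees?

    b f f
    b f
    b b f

b f f: 1 tree
b f: 2 trees
b b f: 1 tree

b f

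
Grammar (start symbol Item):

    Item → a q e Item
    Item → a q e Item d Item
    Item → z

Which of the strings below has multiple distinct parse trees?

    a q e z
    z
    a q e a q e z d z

a q e z: 1 tree
z: 1 tree
a q e a q e z d z: 2 trees

a q e a q e z d z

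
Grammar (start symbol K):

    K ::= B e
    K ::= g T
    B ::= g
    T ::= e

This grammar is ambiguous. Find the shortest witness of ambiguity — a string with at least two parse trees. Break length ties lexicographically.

g e

length 2: g e has 2 parse trees

Two derivations of g e:
  K ⇒ B e ⇒ g e
  K ⇒ g T ⇒ g e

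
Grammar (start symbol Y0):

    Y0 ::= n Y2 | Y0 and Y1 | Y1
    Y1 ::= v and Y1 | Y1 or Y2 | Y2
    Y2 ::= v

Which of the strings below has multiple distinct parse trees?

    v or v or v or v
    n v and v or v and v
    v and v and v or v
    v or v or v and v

v or v or v or v: 1 tree
n v and v or v and v: 1 tree
v and v and v or v: 7 trees
v or v or v and v: 1 tree

v and v and v or v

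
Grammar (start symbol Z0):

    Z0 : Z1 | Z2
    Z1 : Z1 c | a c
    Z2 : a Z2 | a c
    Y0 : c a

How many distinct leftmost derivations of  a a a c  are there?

Parse trees for a a a c:
  [Z0 [Z2 a [Z2 a [Z2 a c]]]]

1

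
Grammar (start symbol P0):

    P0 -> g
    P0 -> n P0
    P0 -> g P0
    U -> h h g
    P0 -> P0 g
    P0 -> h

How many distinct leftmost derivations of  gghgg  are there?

Parse trees for gghgg:
  [P0 g [P0 g [P0 [P0 [P0 h] g] g]]]
  [P0 g [P0 [P0 g [P0 [P0 h] g]] g]]
  [P0 g [P0 [P0 [P0 g [P0 h]] g] g]]
  [P0 [P0 g [P0 g [P0 [P0 h] g]]] g]
  [P0 [P0 g [P0 [P0 g [P0 h]] g]] g]
  [P0 [P0 [P0 g [P0 g [P0 h]]] g] g]

6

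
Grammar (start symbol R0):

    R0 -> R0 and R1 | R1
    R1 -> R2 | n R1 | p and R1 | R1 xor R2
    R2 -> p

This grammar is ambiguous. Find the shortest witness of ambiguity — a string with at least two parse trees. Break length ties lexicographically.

length 1: no string has ≥2 trees
length 2: no string has ≥2 trees
length 3: p and p has 2 parse trees

Two derivations of p and p:
  R0 ⇒ R0 and R1 ⇒ R1 and R1 ⇒ R2 and R1 ⇒ p and R1 ⇒ p and R2 ⇒ p and p
  R0 ⇒ R1 ⇒ p and R1 ⇒ p and R2 ⇒ p and p

p and p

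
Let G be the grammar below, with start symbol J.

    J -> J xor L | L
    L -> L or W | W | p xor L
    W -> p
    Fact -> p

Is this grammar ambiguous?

Witness: p xor p

Derivation 1: J ⇒ J xor L ⇒ L xor L ⇒ W xor L ⇒ p xor L ⇒ p xor W ⇒ p xor p
Derivation 2: J ⇒ L ⇒ p xor L ⇒ p xor W ⇒ p xor p

Two distinct leftmost derivations for the same string.

Ambiguous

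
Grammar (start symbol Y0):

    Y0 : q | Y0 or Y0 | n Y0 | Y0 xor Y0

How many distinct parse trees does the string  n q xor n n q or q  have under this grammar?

Parse trees for n q xor n n q or q (showing first 6 of 9):
  [Y0 [Y0 n [Y0 [Y0 q] xor [Y0 n [Y0 n [Y0 q]]]]] or [Y0 q]]
  [Y0 [Y0 [Y0 n [Y0 q]] xor [Y0 n [Y0 n [Y0 q]]]] or [Y0 q]]
  [Y0 n [Y0 [Y0 [Y0 q] xor [Y0 n [Y0 n [Y0 q]]]] or [Y0 q]]]
  [Y0 n [Y0 [Y0 q] xor [Y0 [Y0 n [Y0 n [Y0 q]]] or [Y0 q]]]]
  [Y0 n [Y0 [Y0 q] xor [Y0 n [Y0 [Y0 n [Y0 q]] or [Y0 q]]]]]
  [Y0 n [Y0 [Y0 q] xor [Y0 n [Y0 n [Y0 [Y0 q] or [Y0 q]]]]]]

9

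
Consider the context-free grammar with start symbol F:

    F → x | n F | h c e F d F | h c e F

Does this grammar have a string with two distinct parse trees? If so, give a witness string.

Witness: h c e h c e x d x

Derivation 1: F ⇒ h c e F d F ⇒ h c e h c e F d F ⇒ h c e h c e x d F ⇒ h c e h c e x d x
Derivation 2: F ⇒ h c e F ⇒ h c e h c e F d F ⇒ h c e h c e x d F ⇒ h c e h c e x d x

Two distinct leftmost derivations for the same string.

Ambiguous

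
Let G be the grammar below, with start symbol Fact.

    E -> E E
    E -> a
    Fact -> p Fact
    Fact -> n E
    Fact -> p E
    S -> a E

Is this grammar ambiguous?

Witness: n a a a

Derivation 1: Fact ⇒ n E ⇒ n E E ⇒ n E E E ⇒ n a E E ⇒ n a a E ⇒ n a a a
Derivation 2: Fact ⇒ n E ⇒ n E E ⇒ n a E ⇒ n a E E ⇒ n a a E ⇒ n a a a

Two distinct leftmost derivations for the same string.

Ambiguous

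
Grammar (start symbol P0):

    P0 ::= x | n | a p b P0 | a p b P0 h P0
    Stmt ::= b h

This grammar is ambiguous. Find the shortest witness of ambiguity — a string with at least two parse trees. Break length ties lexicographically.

length 1: no string has ≥2 trees
length 4: no string has ≥2 trees
length 6: no string has ≥2 trees
length 7: no string has ≥2 trees
length 9: a p b a p b n h n has 2 parse trees

Two derivations of a p b a p b n h n:
  P0 ⇒ a p b P0 ⇒ a p b a p b P0 h P0 ⇒ a p b a p b n h P0 ⇒ a p b a p b n h n
  P0 ⇒ a p b P0 h P0 ⇒ a p b a p b P0 h P0 ⇒ a p b a p b n h P0 ⇒ a p b a p b n h n

a p b a p b n h n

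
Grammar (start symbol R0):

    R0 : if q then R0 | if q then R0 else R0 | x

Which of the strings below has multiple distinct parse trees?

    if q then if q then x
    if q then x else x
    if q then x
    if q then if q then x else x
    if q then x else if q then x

if q then if q then x else x

if q then if q then x: 1 tree
if q then x else x: 1 tree
if q then x: 1 tree
if q then if q then x else x: 2 trees
if q then x else if q then x: 1 tree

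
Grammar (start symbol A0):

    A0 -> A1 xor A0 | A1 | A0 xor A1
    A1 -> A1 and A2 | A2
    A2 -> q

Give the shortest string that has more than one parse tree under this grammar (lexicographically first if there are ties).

q xor q

length 1: no string has ≥2 trees
length 3: q xor q has 2 parse trees

Two derivations of q xor q:
  A0 ⇒ A1 xor A0 ⇒ A2 xor A0 ⇒ q xor A0 ⇒ q xor A1 ⇒ q xor A2 ⇒ q xor q
  A0 ⇒ A0 xor A1 ⇒ A1 xor A1 ⇒ A2 xor A1 ⇒ q xor A1 ⇒ q xor A2 ⇒ q xor q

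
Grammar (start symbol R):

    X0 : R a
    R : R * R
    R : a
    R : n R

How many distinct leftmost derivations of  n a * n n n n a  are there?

2

Parse trees for n a * n n n n a:
  [R [R n [R a]] * [R n [R n [R n [R n [R a]]]]]]
  [R n [R [R a] * [R n [R n [R n [R n [R a]]]]]]]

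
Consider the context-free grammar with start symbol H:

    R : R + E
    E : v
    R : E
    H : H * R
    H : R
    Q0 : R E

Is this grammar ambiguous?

Unambiguous

(Q0 is unreachable from H, so its rules don't affect L(H).) The grammar is stratified — H handles '*' (left-recursive), R handles '+', E atoms. Each operator has a fixed associativity and precedence level, so every string has one parse.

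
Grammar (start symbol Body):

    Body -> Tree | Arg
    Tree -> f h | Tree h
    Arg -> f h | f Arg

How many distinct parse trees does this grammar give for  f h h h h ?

Parse trees for f h h h h:
  [Body [Tree [Tree [Tree [Tree f h] h] h] h]]

1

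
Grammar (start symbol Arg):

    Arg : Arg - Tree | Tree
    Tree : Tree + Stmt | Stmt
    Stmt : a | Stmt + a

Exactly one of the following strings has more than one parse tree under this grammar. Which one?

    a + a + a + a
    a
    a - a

a + a + a + a: 8 trees
a: 1 tree
a - a: 1 tree

a + a + a + a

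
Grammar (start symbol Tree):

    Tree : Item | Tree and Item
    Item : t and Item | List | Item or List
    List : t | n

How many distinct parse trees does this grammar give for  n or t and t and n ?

2

Parse trees for n or t and t and n:
  [Tree [Tree [Item [Item [List n]] or [List t]]] and [Item t and [Item [List n]]]]
  [Tree [Tree [Tree [Item [Item [List n]] or [List t]]] and [Item [List t]]] and [Item [List n]]]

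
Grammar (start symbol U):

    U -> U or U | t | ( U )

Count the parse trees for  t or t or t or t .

5

Parse trees for t or t or t or t:
  [U [U t] or [U [U t] or [U [U t] or [U t]]]]
  [U [U t] or [U [U [U t] or [U t]] or [U t]]]
  [U [U [U t] or [U t]] or [U [U t] or [U t]]]
  [U [U [U t] or [U [U t] or [U t]]] or [U t]]
  [U [U [U [U t] or [U t]] or [U t]] or [U t]]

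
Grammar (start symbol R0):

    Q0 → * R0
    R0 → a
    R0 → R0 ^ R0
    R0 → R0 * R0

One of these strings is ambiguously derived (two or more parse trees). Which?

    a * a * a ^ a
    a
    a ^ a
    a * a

a * a * a ^ a: 5 trees
a: 1 tree
a ^ a: 1 tree
a * a: 1 tree

a * a * a ^ a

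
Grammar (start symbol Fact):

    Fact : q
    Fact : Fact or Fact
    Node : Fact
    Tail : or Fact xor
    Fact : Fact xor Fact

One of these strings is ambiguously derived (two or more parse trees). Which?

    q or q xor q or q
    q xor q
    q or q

q or q xor q or q: 5 trees
q xor q: 1 tree
q or q: 1 tree

q or q xor q or q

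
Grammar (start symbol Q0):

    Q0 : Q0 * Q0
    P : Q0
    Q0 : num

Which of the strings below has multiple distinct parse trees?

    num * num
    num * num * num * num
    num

num * num * num * num

num * num: 1 tree
num * num * num * num: 5 trees
num: 1 tree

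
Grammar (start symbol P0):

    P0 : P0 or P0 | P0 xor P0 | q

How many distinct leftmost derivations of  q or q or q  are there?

Parse trees for q or q or q:
  [P0 [P0 q] or [P0 [P0 q] or [P0 q]]]
  [P0 [P0 [P0 q] or [P0 q]] or [P0 q]]

2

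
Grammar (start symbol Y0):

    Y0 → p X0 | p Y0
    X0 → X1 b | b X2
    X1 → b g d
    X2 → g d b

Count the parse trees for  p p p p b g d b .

2

Parse trees for p p p p b g d b:
  [Y0 p [Y0 p [Y0 p [Y0 p [X0 [X1 b g d] b]]]]]
  [Y0 p [Y0 p [Y0 p [Y0 p [X0 b [X2 g d b]]]]]]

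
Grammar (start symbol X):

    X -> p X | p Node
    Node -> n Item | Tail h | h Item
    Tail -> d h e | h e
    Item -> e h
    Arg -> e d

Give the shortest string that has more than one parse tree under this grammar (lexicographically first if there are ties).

length 4: p h e h has 2 parse trees

Two derivations of p h e h:
  X ⇒ p Node ⇒ p Tail h ⇒ p h e h
  X ⇒ p Node ⇒ p h Item ⇒ p h e h

p h e h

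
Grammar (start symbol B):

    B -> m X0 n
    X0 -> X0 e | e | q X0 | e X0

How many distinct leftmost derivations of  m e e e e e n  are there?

16

Parse trees for m e e e e e n (showing first 6 of 16):
  [B m [X0 [X0 [X0 [X0 [X0 e] e] e] e] e] n]
  [B m [X0 [X0 [X0 [X0 e [X0 e]] e] e] e] n]
  [B m [X0 [X0 [X0 e [X0 [X0 e] e]] e] e] n]
  [B m [X0 [X0 [X0 e [X0 e [X0 e]]] e] e] n]
  [B m [X0 [X0 e [X0 [X0 [X0 e] e] e]] e] n]
  [B m [X0 [X0 e [X0 [X0 e [X0 e]] e]] e] n]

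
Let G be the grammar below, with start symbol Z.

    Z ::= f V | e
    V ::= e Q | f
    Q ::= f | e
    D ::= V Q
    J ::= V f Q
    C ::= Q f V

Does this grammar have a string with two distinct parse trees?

Unambiguous

Only Z, V, Q are reachable from Z; ignoring the rest: Restricted to the reachable nonterminals, every rule has the form A → t or A → t B, and no two rules for the same A share a first terminal. The grammar encodes a DFA — one run per string.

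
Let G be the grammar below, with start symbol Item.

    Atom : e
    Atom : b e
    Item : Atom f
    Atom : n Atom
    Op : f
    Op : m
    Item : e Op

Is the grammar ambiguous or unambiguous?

Ambiguous

Witness: e f

Derivation 1: Item ⇒ Atom f ⇒ e f
Derivation 2: Item ⇒ e Op ⇒ e f

Two distinct leftmost derivations for the same string.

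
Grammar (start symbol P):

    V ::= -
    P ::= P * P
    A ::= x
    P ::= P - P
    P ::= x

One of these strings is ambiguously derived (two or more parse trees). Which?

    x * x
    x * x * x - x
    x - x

x * x * x - x

x * x: 1 tree
x * x * x - x: 5 trees
x - x: 1 tree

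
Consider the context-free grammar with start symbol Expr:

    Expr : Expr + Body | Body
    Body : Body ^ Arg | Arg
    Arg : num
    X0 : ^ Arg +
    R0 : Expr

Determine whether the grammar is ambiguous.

Unambiguous

Only Expr, Body, Arg are reachable from Expr; ignoring the rest: Expr → Expr + Body | Body  ;  Body → Body ^ Arg | Arg  — a left-associative chain with Arg at the bottom. Each string factors uniquely by precedence.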